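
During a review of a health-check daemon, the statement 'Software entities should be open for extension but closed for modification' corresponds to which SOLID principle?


This describes the Open/Closed Principle (OCP)

Open/Closed Principle (OCP)


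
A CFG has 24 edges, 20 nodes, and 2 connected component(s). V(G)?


Formula: V(G) = E - N + 2P
V(G) = 24 - 20 + 2*2
V(G) = 4 + 4
V(G) = 8

8


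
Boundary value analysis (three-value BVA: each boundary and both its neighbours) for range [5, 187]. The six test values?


Range: [5, 187]
Boundaries: just below min, min, min+1, max-1, max, just above max
Values: [4, 5, 6, 186, 187, 188]

[4, 5, 6, 186, 187, 188]


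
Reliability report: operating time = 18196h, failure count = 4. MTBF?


Formula: MTBF = Total operating time / Number of failures
MTBF = 18196 / 4
MTBF = 4549.0 hours

4549.0 hours


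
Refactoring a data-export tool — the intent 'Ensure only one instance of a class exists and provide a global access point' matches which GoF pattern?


This matches the Singleton pattern

Singleton


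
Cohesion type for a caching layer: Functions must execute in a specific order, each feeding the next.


Reasoning: Output of one is input to next
Type: Sequential cohesion

Sequential cohesion


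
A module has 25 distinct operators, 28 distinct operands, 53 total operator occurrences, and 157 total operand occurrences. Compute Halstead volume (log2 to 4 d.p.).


Formula: V = N * log2(η), where N = N1 + N2 and η = η1 + η2
η = 25 + 28 = 53
N = 53 + 157 = 210
log2(53) ≈ 5.7279
V = 210 * 5.7279 = 1202.86

1202.86


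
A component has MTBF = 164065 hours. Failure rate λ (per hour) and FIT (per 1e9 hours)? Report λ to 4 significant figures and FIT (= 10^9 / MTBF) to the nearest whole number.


Formula: λ = 1 / MTBF; FIT = λ × 1e9 = 1e9 / MTBF
λ = 1 / 164065 ≈ 6.095e-06 failures/hour
FIT = 1e9 / 164065 ≈ 6095 failures per 1e9 hours (nearest whole number)

λ = 6.095e-06 /h, FIT = 6095


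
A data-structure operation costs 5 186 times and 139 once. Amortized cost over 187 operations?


Formula: Amortized cost = Total cost / Operations
Total cost = (186 * 5) + (1 * 139)
Total cost = 930 + 139 = 1069
Amortized = 1069 / 187 = 5.7166

5.7166


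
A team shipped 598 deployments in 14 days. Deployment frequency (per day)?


Formula: deployments per day = releases / days
= 598 / 14
= 42.714 deploys/day
(equivalently, 299.0 deploys/week)

42.714 deploys/day


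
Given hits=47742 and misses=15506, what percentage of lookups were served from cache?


Formula: hit rate = hits / (hits + misses) * 100
hit rate = 47742 / (47742 + 15506) * 100
hit rate = 47742 / 63248 * 100
hit rate = 75.48%

75.48%


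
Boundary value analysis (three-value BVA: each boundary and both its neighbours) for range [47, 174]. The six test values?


Range: [47, 174]
Boundaries: just below min, min, min+1, max-1, max, just above max
Values: [46, 47, 48, 173, 174, 175]

[46, 47, 48, 173, 174, 175]


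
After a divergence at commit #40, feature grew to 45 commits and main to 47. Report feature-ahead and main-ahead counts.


Common ancestor: commit #40
feature commits after divergence: 45 - 40 = 5
main commits after divergence: 47 - 40 = 7
feature is 5 commits ahead of main
main is 7 commits ahead of feature

feature ahead: 5, main ahead: 7


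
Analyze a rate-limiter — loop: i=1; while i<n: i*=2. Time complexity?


Reasoning: i doubles each step so iterations are log2(n)
Complexity: O(log n)

O(log n)


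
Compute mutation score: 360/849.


Mutation score = killed / total * 100
Mutation score = 360 / 849 * 100
Mutation score = 42.4%

42.4%


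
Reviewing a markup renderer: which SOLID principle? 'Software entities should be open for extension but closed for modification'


This describes the Open/Closed Principle (OCP)

Open/Closed Principle (OCP)


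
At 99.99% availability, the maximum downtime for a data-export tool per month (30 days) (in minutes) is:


Formula: allowed downtime = period * (100 - SLA) / 100
Period (month (30 days)) = 43200 minutes
Unavailability fraction = (100 - 99.99) / 100
Allowed downtime = 43200 * (100 - 99.99) / 100
Allowed downtime = 4.32 minutes

4.32 minutes


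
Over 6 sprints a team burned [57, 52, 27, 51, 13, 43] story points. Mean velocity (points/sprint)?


Formula: Avg velocity = Total points / Number of sprints
Points: [57, 52, 27, 51, 13, 43]
Sum = 57 + 52 + 27 + 51 + 13 + 43 = 243
Avg velocity = 243 / 6 = 40.5 points/sprint

40.5 points/sprint


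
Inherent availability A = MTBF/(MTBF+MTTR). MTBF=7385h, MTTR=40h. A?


Availability = MTBF / (MTBF + MTTR)
Availability = 7385 / (7385 + 40)
Availability = 7385 / 7425
Availability = 99.4613%

99.4613%


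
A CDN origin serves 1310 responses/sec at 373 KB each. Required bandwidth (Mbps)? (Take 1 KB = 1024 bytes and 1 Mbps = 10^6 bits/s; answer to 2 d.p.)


Formula: Mbps = payload_bytes * RPS * 8 / 1e6
Payload per request = 373 KB = 373 * 1024 = 381952 bytes
Total bytes/sec = 381952 * 1310 = 500357120
Total bits/sec = 500357120 * 8 = 4002856960
Mbps = 4002856960 / 1e6 = 4002.86

4002.86 Mbps


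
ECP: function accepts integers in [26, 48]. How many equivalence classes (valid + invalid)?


Valid range: [26, 48]
Class 1: x < 26 — invalid
Class 2: 26 ≤ x ≤ 48 — valid
Class 3: x > 48 — invalid
Total equivalence classes: 3

3 equivalence classes


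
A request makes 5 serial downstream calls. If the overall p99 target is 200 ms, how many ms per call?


Formula: per_stage = total_budget / stages
per_stage = 200 / 5
per_stage = 40.0 ms

40.0 ms


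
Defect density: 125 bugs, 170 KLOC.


Defect density = defects / KLOC
Defect density = 125 / 170
Defect density = 0.735 defects/KLOC

0.735 defects/KLOC


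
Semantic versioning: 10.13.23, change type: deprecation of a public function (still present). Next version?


Current: 10.13.23
Change category: 'deprecation of a public function (still present)' → minor bump
SemVer rule: minor bump → increment MINOR, reset PATCH to 0 (MAJOR unchanged)
New: 10.14.0

10.14.0


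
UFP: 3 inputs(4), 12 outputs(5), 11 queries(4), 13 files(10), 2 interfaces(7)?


UFP = EI*4 + EO*5 + EQ*4 + ILF*10 + EIF*7
UFP = 3*4 + 12*5 + 11*4 + 13*10 + 2*7
UFP = 12 + 60 + 44 + 130 + 14
UFP = 260

260


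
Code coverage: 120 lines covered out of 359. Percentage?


Coverage = covered / total * 100
Coverage = 120 / 359 * 100
Coverage = 33.43%

33.43%


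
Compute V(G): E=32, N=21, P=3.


Formula: V(G) = E - N + 2P
V(G) = 32 - 21 + 2*3
V(G) = 11 + 6
V(G) = 17

17


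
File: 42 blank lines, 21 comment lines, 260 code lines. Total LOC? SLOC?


Total LOC = blank + comment + code
Total LOC = 42 + 21 + 260 = 323
SLOC (source only) = code = 260

Total LOC: 323, SLOC: 260


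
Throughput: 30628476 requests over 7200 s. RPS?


Formula: throughput = requests / seconds
throughput = 30628476 / 7200
throughput = 4253.96 requests/second

4253.96 requests/second


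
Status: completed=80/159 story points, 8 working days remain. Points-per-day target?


Formula: Required rate = Remaining points / Days left
Remaining = 159 - 80 = 79 points
Required rate = 79 / 8 = 9.88 points/day

9.88 points/day


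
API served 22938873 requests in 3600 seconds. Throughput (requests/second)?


Formula: throughput = requests / seconds
throughput = 22938873 / 3600
throughput = 6371.91 requests/second

6371.91 requests/second


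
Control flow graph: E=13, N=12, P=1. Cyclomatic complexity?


Formula: V(G) = E - N + 2P
V(G) = 13 - 12 + 2*1
V(G) = 1 + 2
V(G) = 3

3


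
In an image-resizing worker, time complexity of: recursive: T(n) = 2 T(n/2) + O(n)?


Reasoning: master theorem case 2 (merge-sort recurrence)
Complexity: O(n log n)

O(n log n)


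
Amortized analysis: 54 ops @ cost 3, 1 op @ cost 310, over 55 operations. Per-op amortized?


Formula: Amortized cost = Total cost / Operations
Total cost = (54 * 3) + (1 * 310)
Total cost = 162 + 310 = 472
Amortized = 472 / 55 = 8.5818

8.5818


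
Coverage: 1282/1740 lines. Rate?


Coverage = covered / total * 100
Coverage = 1282 / 1740 * 100
Coverage = 73.68%

73.68%


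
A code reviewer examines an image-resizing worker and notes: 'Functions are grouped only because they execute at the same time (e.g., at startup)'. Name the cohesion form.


Reasoning: Related by timing only
Type: Temporal cohesion

Temporal cohesion


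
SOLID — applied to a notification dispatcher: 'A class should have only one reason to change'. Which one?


This describes the Single Responsibility Principle (SRP)

Single Responsibility Principle (SRP)


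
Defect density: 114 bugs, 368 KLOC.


Defect density = defects / KLOC
Defect density = 114 / 368
Defect density = 0.31 defects/KLOC

0.31 defects/KLOC


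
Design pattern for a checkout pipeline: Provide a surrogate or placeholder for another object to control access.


This matches the Proxy pattern

Proxy


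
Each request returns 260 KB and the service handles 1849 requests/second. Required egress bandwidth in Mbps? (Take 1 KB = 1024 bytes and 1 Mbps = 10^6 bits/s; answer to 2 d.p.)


Formula: Mbps = payload_bytes * RPS * 8 / 1e6
Payload per request = 260 KB = 260 * 1024 = 266240 bytes
Total bytes/sec = 266240 * 1849 = 492277760
Total bits/sec = 492277760 * 8 = 3938222080
Mbps = 3938222080 / 1e6 = 3938.22

3938.22 Mbps


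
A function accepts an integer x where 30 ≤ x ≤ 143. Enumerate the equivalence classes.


Valid range: [30, 143]
Class 1: x < 30 — invalid
Class 2: 30 ≤ x ≤ 143 — valid
Class 3: x > 143 — invalid
Total equivalence classes: 3

3 equivalence classes


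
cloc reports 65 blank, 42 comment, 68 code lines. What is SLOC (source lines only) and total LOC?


Total LOC = blank + comment + code
Total LOC = 65 + 42 + 68 = 175
SLOC (source only) = code = 68

Total LOC: 175, SLOC: 68


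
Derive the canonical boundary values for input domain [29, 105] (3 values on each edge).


Range: [29, 105]
Boundaries: just below min, min, min+1, max-1, max, just above max
Values: [28, 29, 30, 104, 105, 106]

[28, 29, 30, 104, 105, 106]


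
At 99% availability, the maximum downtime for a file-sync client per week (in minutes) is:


Formula: allowed downtime = period * (100 - SLA) / 100
Period (week) = 10080 minutes
Unavailability fraction = (100 - 99.0) / 100
Allowed downtime = 10080 * (100 - 99.0) / 100
Allowed downtime = 100.8 minutes

100.8 minutes


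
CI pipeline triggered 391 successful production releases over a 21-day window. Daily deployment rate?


Formula: deployments per day = releases / days
= 391 / 21
= 18.619 deploys/day
(equivalently, 130.33 deploys/week)

18.619 deploys/day


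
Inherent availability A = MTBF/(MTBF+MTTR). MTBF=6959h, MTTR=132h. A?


Availability = MTBF / (MTBF + MTTR)
Availability = 6959 / (6959 + 132)
Availability = 6959 / 7091
Availability = 98.1385%

98.1385%


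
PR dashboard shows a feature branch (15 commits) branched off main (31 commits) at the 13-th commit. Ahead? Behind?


Common ancestor: commit #13
feature commits after divergence: 15 - 13 = 2
main commits after divergence: 31 - 13 = 18
feature is 2 commits ahead of main
main is 18 commits ahead of feature

feature ahead: 2, main ahead: 18


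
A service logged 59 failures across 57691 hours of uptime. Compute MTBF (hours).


Formula: MTBF = Total operating time / Number of failures
MTBF = 57691 / 59
MTBF = 977.81 hours

977.81 hours


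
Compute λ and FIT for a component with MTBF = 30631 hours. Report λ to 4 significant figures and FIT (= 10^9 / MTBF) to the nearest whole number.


Formula: λ = 1 / MTBF; FIT = λ × 1e9 = 1e9 / MTBF
λ = 1 / 30631 ≈ 3.265e-05 failures/hour
FIT = 1e9 / 30631 ≈ 32647 failures per 1e9 hours (nearest whole number)

λ = 3.265e-05 /h, FIT = 32647


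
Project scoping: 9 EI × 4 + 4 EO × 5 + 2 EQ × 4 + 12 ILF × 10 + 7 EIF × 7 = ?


UFP = EI*4 + EO*5 + EQ*4 + ILF*10 + EIF*7
UFP = 9*4 + 4*5 + 2*4 + 12*10 + 7*7
UFP = 36 + 20 + 8 + 120 + 49
UFP = 233

233


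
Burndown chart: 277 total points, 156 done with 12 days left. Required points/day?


Formula: Required rate = Remaining points / Days left
Remaining = 277 - 156 = 121 points
Required rate = 121 / 12 = 10.08 points/day

10.08 points/day


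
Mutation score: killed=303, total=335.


Mutation score = killed / total * 100
Mutation score = 303 / 335 * 100
Mutation score = 90.45%

90.45%


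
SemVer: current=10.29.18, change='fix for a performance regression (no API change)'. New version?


Current: 10.29.18
Change category: 'fix for a performance regression (no API change)' → patch bump
SemVer rule: patch bump → increment PATCH (MAJOR and MINOR unchanged)
New: 10.29.19

10.29.19


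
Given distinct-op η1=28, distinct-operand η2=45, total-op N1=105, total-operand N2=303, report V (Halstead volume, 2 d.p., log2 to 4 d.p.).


Formula: V = N * log2(η), where N = N1 + N2 and η = η1 + η2
η = 28 + 45 = 73
N = 105 + 303 = 408
log2(73) ≈ 6.1898
V = 408 * 6.1898 = 2525.44

2525.44


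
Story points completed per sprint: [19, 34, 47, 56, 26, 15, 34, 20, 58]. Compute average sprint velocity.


Formula: Avg velocity = Total points / Number of sprints
Points: [19, 34, 47, 56, 26, 15, 34, 20, 58]
Sum = 19 + 34 + 47 + 56 + 26 + 15 + 34 + 20 + 58 = 309
Avg velocity = 309 / 9 = 34.33 points/sprint

34.33 points/sprint


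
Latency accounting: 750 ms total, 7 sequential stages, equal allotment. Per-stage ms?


Formula: per_stage = total_budget / stages
per_stage = 750 / 7
per_stage = 107.14 ms

107.14 ms


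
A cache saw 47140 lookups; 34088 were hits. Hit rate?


Formula: hit rate = hits / (hits + misses) * 100
hit rate = 34088 / (34088 + 13052) * 100
hit rate = 34088 / 47140 * 100
hit rate = 72.31%

72.31%


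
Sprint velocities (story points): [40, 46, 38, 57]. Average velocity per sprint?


Formula: Avg velocity = Total points / Number of sprints
Points: [40, 46, 38, 57]
Sum = 40 + 46 + 38 + 57 = 181
Avg velocity = 181 / 4 = 45.25 points/sprint

45.25 points/sprint


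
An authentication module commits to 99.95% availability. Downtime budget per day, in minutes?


Formula: allowed downtime = period * (100 - SLA) / 100
Period (day) = 1440 minutes
Unavailability fraction = (100 - 99.95) / 100
Allowed downtime = 1440 * (100 - 99.95) / 100
Allowed downtime = 0.72 minutes

0.72 minutes


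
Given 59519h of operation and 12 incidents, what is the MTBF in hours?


Formula: MTBF = Total operating time / Number of failures
MTBF = 59519 / 12
MTBF = 4959.92 hours

4959.92 hours


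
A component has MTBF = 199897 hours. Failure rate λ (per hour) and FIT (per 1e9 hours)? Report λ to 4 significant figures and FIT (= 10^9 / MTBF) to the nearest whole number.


Formula: λ = 1 / MTBF; FIT = λ × 1e9 = 1e9 / MTBF
λ = 1 / 199897 ≈ 5.003e-06 failures/hour
FIT = 1e9 / 199897 ≈ 5003 failures per 1e9 hours (nearest whole number)

λ = 5.003e-06 /h, FIT = 5003


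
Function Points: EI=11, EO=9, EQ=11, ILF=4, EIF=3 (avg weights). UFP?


UFP = EI*4 + EO*5 + EQ*4 + ILF*10 + EIF*7
UFP = 11*4 + 9*5 + 11*4 + 4*10 + 3*7
UFP = 44 + 45 + 44 + 40 + 21
UFP = 194

194


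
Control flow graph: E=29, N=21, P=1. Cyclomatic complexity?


Formula: V(G) = E - N + 2P
V(G) = 29 - 21 + 2*1
V(G) = 8 + 2
V(G) = 10

10


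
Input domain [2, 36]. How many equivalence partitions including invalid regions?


Valid range: [2, 36]
Class 1: x < 2 — invalid
Class 2: 2 ≤ x ≤ 36 — valid
Class 3: x > 36 — invalid
Total equivalence classes: 3

3 equivalence classes


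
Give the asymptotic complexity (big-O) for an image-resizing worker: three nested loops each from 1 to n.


Reasoning: three levels of nesting over n
Complexity: O(n^3)

O(n^3)


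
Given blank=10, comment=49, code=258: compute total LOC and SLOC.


Total LOC = blank + comment + code
Total LOC = 10 + 49 + 258 = 317
SLOC (source only) = code = 258

Total LOC: 317, SLOC: 258


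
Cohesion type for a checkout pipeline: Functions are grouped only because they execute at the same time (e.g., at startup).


Reasoning: Related by timing only
Type: Temporal cohesion

Temporal cohesion


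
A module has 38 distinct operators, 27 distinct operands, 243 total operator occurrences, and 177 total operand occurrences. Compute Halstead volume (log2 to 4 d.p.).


Formula: V = N * log2(η), where N = N1 + N2 and η = η1 + η2
η = 38 + 27 = 65
N = 243 + 177 = 420
log2(65) ≈ 6.0224
V = 420 * 6.0224 = 2529.41

2529.41


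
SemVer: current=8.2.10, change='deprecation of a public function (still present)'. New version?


Current: 8.2.10
Change category: 'deprecation of a public function (still present)' → minor bump
SemVer rule: minor bump → increment MINOR, reset PATCH to 0 (MAJOR unchanged)
New: 8.3.0

8.3.0


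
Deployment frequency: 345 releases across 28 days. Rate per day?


Formula: deployments per day = releases / days
= 345 / 28
= 12.321 deploys/day
(equivalently, 86.25 deploys/week)

12.321 deploys/day


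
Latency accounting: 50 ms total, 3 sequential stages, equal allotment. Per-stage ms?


Formula: per_stage = total_budget / stages
per_stage = 50 / 3
per_stage = 16.67 ms

16.67 ms


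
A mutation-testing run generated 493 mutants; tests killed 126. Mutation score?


Mutation score = killed / total * 100
Mutation score = 126 / 493 * 100
Mutation score = 25.56%

25.56%


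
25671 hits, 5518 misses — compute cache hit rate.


Formula: hit rate = hits / (hits + misses) * 100
hit rate = 25671 / (25671 + 5518) * 100
hit rate = 25671 / 31189 * 100
hit rate = 82.31%

82.31%


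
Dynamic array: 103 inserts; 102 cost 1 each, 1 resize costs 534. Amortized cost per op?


Formula: Amortized cost = Total cost / Operations
Total cost = (102 * 1) + (1 * 534)
Total cost = 102 + 534 = 636
Amortized = 636 / 103 = 6.1748

6.1748


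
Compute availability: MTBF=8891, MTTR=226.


Availability = MTBF / (MTBF + MTTR)
Availability = 8891 / (8891 + 226)
Availability = 8891 / 9117
Availability = 97.5211%

97.5211%


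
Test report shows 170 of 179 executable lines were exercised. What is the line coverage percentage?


Coverage = covered / total * 100
Coverage = 170 / 179 * 100
Coverage = 94.97%

94.97%


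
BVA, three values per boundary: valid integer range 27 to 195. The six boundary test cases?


Range: [27, 195]
Boundaries: just below min, min, min+1, max-1, max, just above max
Values: [26, 27, 28, 194, 195, 196]

[26, 27, 28, 194, 195, 196]


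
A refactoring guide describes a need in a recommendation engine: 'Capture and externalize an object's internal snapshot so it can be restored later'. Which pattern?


This matches the Memento pattern

Memento


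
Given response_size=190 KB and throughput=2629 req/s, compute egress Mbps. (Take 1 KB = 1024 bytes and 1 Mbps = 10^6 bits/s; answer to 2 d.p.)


Formula: Mbps = payload_bytes * RPS * 8 / 1e6
Payload per request = 190 KB = 190 * 1024 = 194560 bytes
Total bytes/sec = 194560 * 2629 = 511498240
Total bits/sec = 511498240 * 8 = 4091985920
Mbps = 4091985920 / 1e6 = 4091.99

4091.99 Mbps


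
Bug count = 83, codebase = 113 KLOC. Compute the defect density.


Defect density = defects / KLOC
Defect density = 83 / 113
Defect density = 0.735 defects/KLOC

0.735 defects/KLOC


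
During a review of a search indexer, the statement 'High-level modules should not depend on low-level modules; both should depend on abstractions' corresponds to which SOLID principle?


This describes the Dependency Inversion Principle (DIP)

Dependency Inversion Principle (DIP)


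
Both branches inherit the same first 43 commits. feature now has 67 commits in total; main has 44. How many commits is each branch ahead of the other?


Common ancestor: commit #43
feature commits after divergence: 67 - 43 = 24
main commits after divergence: 44 - 43 = 1
feature is 24 commits ahead of main
main is 1 commits ahead of feature

feature ahead: 24, main ahead: 1


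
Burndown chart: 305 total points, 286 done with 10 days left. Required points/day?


Formula: Required rate = Remaining points / Days left
Remaining = 305 - 286 = 19 points
Required rate = 19 / 10 = 1.9 points/day

1.9 points/day


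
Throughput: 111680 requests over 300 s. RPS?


Formula: throughput = requests / seconds
throughput = 111680 / 300
throughput = 372.27 requests/second

372.27 requests/second


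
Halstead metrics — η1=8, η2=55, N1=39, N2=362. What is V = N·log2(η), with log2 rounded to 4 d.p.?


Formula: V = N * log2(η), where N = N1 + N2 and η = η1 + η2
η = 8 + 55 = 63
N = 39 + 362 = 401
log2(63) ≈ 5.9773
V = 401 * 5.9773 = 2396.90

2396.90


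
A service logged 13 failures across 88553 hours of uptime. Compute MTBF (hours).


Formula: MTBF = Total operating time / Number of failures
MTBF = 88553 / 13
MTBF = 6811.77 hours

6811.77 hours


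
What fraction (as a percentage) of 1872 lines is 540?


Coverage = covered / total * 100
Coverage = 540 / 1872 * 100
Coverage = 28.85%

28.85%


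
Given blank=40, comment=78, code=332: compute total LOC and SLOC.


Total LOC = blank + comment + code
Total LOC = 40 + 78 + 332 = 450
SLOC (source only) = code = 332

Total LOC: 450, SLOC: 332


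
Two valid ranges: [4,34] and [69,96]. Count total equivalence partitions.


Valid ranges: [4,34] and [69,96]
Class 1: x < 4 — invalid
Class 2: 4 ≤ x ≤ 34 — valid
Class 3: 34 < x < 69 — invalid (gap between ranges)
Class 4: 69 ≤ x ≤ 96 — valid
Class 5: x > 96 — invalid
Total equivalence classes: 5

5 equivalence classes


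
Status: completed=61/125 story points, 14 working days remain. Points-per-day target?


Formula: Required rate = Remaining points / Days left
Remaining = 125 - 61 = 64 points
Required rate = 64 / 14 = 4.57 points/day

4.57 points/day


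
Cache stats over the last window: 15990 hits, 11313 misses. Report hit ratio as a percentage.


Formula: hit rate = hits / (hits + misses) * 100
hit rate = 15990 / (15990 + 11313) * 100
hit rate = 15990 / 27303 * 100
hit rate = 58.56%

58.56%


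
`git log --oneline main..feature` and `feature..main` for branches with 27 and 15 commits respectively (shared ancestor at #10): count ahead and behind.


Common ancestor: commit #10
feature commits after divergence: 27 - 10 = 17
main commits after divergence: 15 - 10 = 5
feature is 17 commits ahead of main
main is 5 commits ahead of feature

feature ahead: 17, main ahead: 5


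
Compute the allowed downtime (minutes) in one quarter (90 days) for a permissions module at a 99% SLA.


Formula: allowed downtime = period * (100 - SLA) / 100
Period (quarter (90 days)) = 129600 minutes
Unavailability fraction = (100 - 99.0) / 100
Allowed downtime = 129600 * (100 - 99.0) / 100
Allowed downtime = 1296.0 minutes

1296.0 minutes


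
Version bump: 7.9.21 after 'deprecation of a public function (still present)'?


Current: 7.9.21
Change category: 'deprecation of a public function (still present)' → minor bump
SemVer rule: minor bump → increment MINOR, reset PATCH to 0 (MAJOR unchanged)
New: 7.10.0

7.10.0


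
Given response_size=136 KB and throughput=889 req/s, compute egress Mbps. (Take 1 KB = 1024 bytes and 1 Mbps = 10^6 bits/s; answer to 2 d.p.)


Formula: Mbps = payload_bytes * RPS * 8 / 1e6
Payload per request = 136 KB = 136 * 1024 = 139264 bytes
Total bytes/sec = 139264 * 889 = 123805696
Total bits/sec = 123805696 * 8 = 990445568
Mbps = 990445568 / 1e6 = 990.45

990.45 Mbps


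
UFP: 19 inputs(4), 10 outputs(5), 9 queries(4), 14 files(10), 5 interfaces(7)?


UFP = EI*4 + EO*5 + EQ*4 + ILF*10 + EIF*7
UFP = 19*4 + 10*5 + 9*4 + 14*10 + 5*7
UFP = 76 + 50 + 36 + 140 + 35
UFP = 337

337


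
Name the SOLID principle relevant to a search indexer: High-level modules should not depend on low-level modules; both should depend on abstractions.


This describes the Dependency Inversion Principle (DIP)

Dependency Inversion Principle (DIP)


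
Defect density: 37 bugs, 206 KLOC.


Defect density = defects / KLOC
Defect density = 37 / 206
Defect density = 0.18 defects/KLOC

0.18 defects/KLOC


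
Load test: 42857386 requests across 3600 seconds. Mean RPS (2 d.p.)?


Formula: throughput = requests / seconds
throughput = 42857386 / 3600
throughput = 11904.83 requests/second

11904.83 requests/second


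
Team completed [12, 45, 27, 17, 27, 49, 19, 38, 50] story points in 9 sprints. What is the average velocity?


Formula: Avg velocity = Total points / Number of sprints
Points: [12, 45, 27, 17, 27, 49, 19, 38, 50]
Sum = 12 + 45 + 27 + 17 + 27 + 49 + 19 + 38 + 50 = 284
Avg velocity = 284 / 9 = 31.56 points/sprint

31.56 points/sprint


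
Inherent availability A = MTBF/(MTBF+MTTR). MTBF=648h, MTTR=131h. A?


Availability = MTBF / (MTBF + MTTR)
Availability = 648 / (648 + 131)
Availability = 648 / 779
Availability = 83.1836%

83.1836%


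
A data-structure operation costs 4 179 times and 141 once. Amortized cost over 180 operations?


Formula: Amortized cost = Total cost / Operations
Total cost = (179 * 4) + (1 * 141)
Total cost = 716 + 141 = 857
Amortized = 857 / 180 = 4.7611

4.7611


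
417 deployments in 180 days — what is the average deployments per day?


Formula: deployments per day = releases / days
= 417 / 180
= 2.317 deploys/day
(equivalently, 16.22 deploys/week)

2.317 deploys/day


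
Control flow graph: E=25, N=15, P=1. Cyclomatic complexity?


Formula: V(G) = E - N + 2P
V(G) = 25 - 15 + 2*1
V(G) = 10 + 2
V(G) = 12

12


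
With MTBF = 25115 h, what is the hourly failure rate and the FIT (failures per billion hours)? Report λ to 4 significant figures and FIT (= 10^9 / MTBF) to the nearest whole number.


Formula: λ = 1 / MTBF; FIT = λ × 1e9 = 1e9 / MTBF
λ = 1 / 25115 ≈ 3.982e-05 failures/hour
FIT = 1e9 / 25115 ≈ 39817 failures per 1e9 hours (nearest whole number)

λ = 3.982e-05 /h, FIT = 39817


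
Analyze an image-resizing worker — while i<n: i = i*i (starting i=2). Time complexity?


Reasoning: squaring drives double-exponential growth; iterations ~ log log n
Complexity: O(log log n)

O(log log n)


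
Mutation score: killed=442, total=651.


Mutation score = killed / total * 100
Mutation score = 442 / 651 * 100
Mutation score = 67.9%

67.9%


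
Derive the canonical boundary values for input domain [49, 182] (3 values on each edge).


Range: [49, 182]
Boundaries: just below min, min, min+1, max-1, max, just above max
Values: [48, 49, 50, 181, 182, 183]

[48, 49, 50, 181, 182, 183]


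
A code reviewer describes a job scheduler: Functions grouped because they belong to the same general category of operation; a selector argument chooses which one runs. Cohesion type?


Reasoning: Grouped by category of activity, not by data or sequence
Type: Logical cohesion

Logical cohesion


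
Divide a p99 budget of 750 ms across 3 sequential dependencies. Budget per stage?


Formula: per_stage = total_budget / stages
per_stage = 750 / 3
per_stage = 250.0 ms

250.0 ms


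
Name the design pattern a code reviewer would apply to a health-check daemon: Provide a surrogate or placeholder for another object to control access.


This matches the Proxy pattern

Proxy


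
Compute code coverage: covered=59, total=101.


Coverage = covered / total * 100
Coverage = 59 / 101 * 100
Coverage = 58.42%

58.42%


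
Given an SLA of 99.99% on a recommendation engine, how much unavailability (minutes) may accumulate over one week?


Formula: allowed downtime = period * (100 - SLA) / 100
Period (week) = 10080 minutes
Unavailability fraction = (100 - 99.99) / 100
Allowed downtime = 10080 * (100 - 99.99) / 100
Allowed downtime = 1.008 minutes

1.008 minutes


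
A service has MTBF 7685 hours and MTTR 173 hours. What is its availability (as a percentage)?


Availability = MTBF / (MTBF + MTTR)
Availability = 7685 / (7685 + 173)
Availability = 7685 / 7858
Availability = 97.7984%

97.7984%


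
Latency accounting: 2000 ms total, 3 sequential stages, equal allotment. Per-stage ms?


Formula: per_stage = total_budget / stages
per_stage = 2000 / 3
per_stage = 666.67 ms

666.67 ms


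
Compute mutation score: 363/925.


Mutation score = killed / total * 100
Mutation score = 363 / 925 * 100
Mutation score = 39.24%

39.24%


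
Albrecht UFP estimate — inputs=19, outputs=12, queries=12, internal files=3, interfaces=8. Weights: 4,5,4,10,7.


UFP = EI*4 + EO*5 + EQ*4 + ILF*10 + EIF*7
UFP = 19*4 + 12*5 + 12*4 + 3*10 + 8*7
UFP = 76 + 60 + 48 + 30 + 56
UFP = 270

270


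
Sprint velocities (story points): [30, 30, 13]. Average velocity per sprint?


Formula: Avg velocity = Total points / Number of sprints
Points: [30, 30, 13]
Sum = 30 + 30 + 13 = 73
Avg velocity = 73 / 3 = 24.33 points/sprint

24.33 points/sprint


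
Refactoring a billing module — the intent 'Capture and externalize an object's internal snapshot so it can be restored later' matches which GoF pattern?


This matches the Memento pattern

Memento


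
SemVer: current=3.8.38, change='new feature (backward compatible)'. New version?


Current: 3.8.38
Change category: 'new feature (backward compatible)' → minor bump
SemVer rule: minor bump → increment MINOR, reset PATCH to 0 (MAJOR unchanged)
New: 3.9.0

3.9.0


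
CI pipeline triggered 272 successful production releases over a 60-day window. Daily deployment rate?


Formula: deployments per day = releases / days
= 272 / 60
= 4.533 deploys/day
(equivalently, 31.73 deploys/week)

4.533 deploys/day


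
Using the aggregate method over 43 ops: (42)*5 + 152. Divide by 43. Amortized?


Formula: Amortized cost = Total cost / Operations
Total cost = (42 * 5) + (1 * 152)
Total cost = 210 + 152 = 362
Amortized = 362 / 43 = 8.4186

8.4186


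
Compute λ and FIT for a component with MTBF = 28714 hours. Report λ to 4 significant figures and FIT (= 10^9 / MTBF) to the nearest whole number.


Formula: λ = 1 / MTBF; FIT = λ × 1e9 = 1e9 / MTBF
λ = 1 / 28714 ≈ 3.483e-05 failures/hour
FIT = 1e9 / 28714 ≈ 34826 failures per 1e9 hours (nearest whole number)

λ = 3.483e-05 /h, FIT = 34826


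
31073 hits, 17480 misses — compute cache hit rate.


Formula: hit rate = hits / (hits + misses) * 100
hit rate = 31073 / (31073 + 17480) * 100
hit rate = 31073 / 48553 * 100
hit rate = 64.0%

64.0%


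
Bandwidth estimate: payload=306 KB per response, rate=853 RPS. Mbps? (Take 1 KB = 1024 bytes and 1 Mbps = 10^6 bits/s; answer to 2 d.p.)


Formula: Mbps = payload_bytes * RPS * 8 / 1e6
Payload per request = 306 KB = 306 * 1024 = 313344 bytes
Total bytes/sec = 313344 * 853 = 267282432
Total bits/sec = 267282432 * 8 = 2138259456
Mbps = 2138259456 / 1e6 = 2138.26

2138.26 Mbps


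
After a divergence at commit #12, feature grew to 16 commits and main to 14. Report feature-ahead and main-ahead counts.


Common ancestor: commit #12
feature commits after divergence: 16 - 12 = 4
main commits after divergence: 14 - 12 = 2
feature is 4 commits ahead of main
main is 2 commits ahead of feature

feature ahead: 4, main ahead: 2


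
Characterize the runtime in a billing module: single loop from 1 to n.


Reasoning: one pass through n items
Complexity: O(n)

O(n)


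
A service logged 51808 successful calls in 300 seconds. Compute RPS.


Formula: throughput = requests / seconds
throughput = 51808 / 300
throughput = 172.69 requests/second

172.69 requests/second


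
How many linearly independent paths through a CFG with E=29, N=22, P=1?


Formula: V(G) = E - N + 2P
V(G) = 29 - 22 + 2*1
V(G) = 7 + 2
V(G) = 9

9


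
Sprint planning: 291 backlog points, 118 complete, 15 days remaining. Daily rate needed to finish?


Formula: Required rate = Remaining points / Days left
Remaining = 291 - 118 = 173 points
Required rate = 173 / 15 = 11.53 points/day

11.53 points/day


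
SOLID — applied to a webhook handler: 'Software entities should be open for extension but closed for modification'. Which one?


This describes the Open/Closed Principle (OCP)

Open/Closed Principle (OCP)


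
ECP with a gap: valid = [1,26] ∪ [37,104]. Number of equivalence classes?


Valid ranges: [1,26] and [37,104]
Class 1: x < 1 — invalid
Class 2: 1 ≤ x ≤ 26 — valid
Class 3: 26 < x < 37 — invalid (gap between ranges)
Class 4: 37 ≤ x ≤ 104 — valid
Class 5: x > 104 — invalid
Total equivalence classes: 5

5 equivalence classes


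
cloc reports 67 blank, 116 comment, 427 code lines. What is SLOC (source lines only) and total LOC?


Total LOC = blank + comment + code
Total LOC = 67 + 116 + 427 = 610
SLOC (source only) = code = 427

Total LOC: 610, SLOC: 427


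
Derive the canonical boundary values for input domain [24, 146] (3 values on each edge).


Range: [24, 146]
Boundaries: just below min, min, min+1, max-1, max, just above max
Values: [23, 24, 25, 145, 146, 147]

[23, 24, 25, 145, 146, 147]


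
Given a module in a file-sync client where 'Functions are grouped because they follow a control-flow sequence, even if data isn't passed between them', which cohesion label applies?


Reasoning: Grouped by order of execution within a routine, not by data flow
Type: Procedural cohesion

Procedural cohesion


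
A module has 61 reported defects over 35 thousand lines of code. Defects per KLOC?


Defect density = defects / KLOC
Defect density = 61 / 35
Defect density = 1.743 defects/KLOC

1.743 defects/KLOC


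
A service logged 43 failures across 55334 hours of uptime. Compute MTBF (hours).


Formula: MTBF = Total operating time / Number of failures
MTBF = 55334 / 43
MTBF = 1286.84 hours

1286.84 hours


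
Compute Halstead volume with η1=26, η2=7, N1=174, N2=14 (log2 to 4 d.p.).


Formula: V = N * log2(η), where N = N1 + N2 and η = η1 + η2
η = 26 + 7 = 33
N = 174 + 14 = 188
log2(33) ≈ 5.0444
V = 188 * 5.0444 = 948.35

948.35


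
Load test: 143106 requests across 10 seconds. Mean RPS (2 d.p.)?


Formula: throughput = requests / seconds
throughput = 143106 / 10
throughput = 14310.6 requests/second

14310.6 requests/second


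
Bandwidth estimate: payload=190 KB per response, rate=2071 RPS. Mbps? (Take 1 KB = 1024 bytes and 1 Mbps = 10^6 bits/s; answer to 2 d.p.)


Formula: Mbps = payload_bytes * RPS * 8 / 1e6
Payload per request = 190 KB = 190 * 1024 = 194560 bytes
Total bytes/sec = 194560 * 2071 = 402933760
Total bits/sec = 402933760 * 8 = 3223470080
Mbps = 3223470080 / 1e6 = 3223.47

3223.47 Mbps


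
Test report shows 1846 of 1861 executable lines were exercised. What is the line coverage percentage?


Coverage = covered / total * 100
Coverage = 1846 / 1861 * 100
Coverage = 99.19%

99.19%


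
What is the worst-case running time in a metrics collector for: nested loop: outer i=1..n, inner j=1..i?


Reasoning: triangle: n(n+1)/2 ~ n^2/2
Complexity: O(n^2)

O(n^2)


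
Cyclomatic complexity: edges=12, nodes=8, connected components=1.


Formula: V(G) = E - N + 2P
V(G) = 12 - 8 + 2*1
V(G) = 4 + 2
V(G) = 6

6


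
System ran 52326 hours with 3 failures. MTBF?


Formula: MTBF = Total operating time / Number of failures
MTBF = 52326 / 3
MTBF = 17442.0 hours

17442.0 hours


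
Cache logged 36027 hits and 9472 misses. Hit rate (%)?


Formula: hit rate = hits / (hits + misses) * 100
hit rate = 36027 / (36027 + 9472) * 100
hit rate = 36027 / 45499 * 100
hit rate = 79.18%

79.18%


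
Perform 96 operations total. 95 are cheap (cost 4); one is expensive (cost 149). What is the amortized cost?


Formula: Amortized cost = Total cost / Operations
Total cost = (95 * 4) + (1 * 149)
Total cost = 380 + 149 = 529
Amortized = 529 / 96 = 5.5104

5.5104


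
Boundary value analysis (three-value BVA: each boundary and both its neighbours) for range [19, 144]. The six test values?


Range: [19, 144]
Boundaries: just below min, min, min+1, max-1, max, just above max
Values: [18, 19, 20, 143, 144, 145]

[18, 19, 20, 143, 144, 145]


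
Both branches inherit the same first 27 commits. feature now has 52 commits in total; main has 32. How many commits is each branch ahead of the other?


Common ancestor: commit #27
feature commits after divergence: 52 - 27 = 25
main commits after divergence: 32 - 27 = 5
feature is 25 commits ahead of main
main is 5 commits ahead of feature

feature ahead: 25, main ahead: 5


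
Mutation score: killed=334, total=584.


Mutation score = killed / total * 100
Mutation score = 334 / 584 * 100
Mutation score = 57.19%

57.19%


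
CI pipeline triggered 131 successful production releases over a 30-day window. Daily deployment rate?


Formula: deployments per day = releases / days
= 131 / 30
= 4.367 deploys/day
(equivalently, 30.57 deploys/week)

4.367 deploys/day


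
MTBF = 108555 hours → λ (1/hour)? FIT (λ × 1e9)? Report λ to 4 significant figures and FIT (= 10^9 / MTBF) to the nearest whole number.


Formula: λ = 1 / MTBF; FIT = λ × 1e9 = 1e9 / MTBF
λ = 1 / 108555 ≈ 9.212e-06 failures/hour
FIT = 1e9 / 108555 ≈ 9212 failures per 1e9 hours (nearest whole number)

λ = 9.212e-06 /h, FIT = 9212


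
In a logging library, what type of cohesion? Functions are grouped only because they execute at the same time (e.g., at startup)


Reasoning: Related by timing only
Type: Temporal cohesion

Temporal cohesion


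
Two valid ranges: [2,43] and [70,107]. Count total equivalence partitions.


Valid ranges: [2,43] and [70,107]
Class 1: x < 2 — invalid
Class 2: 2 ≤ x ≤ 43 — valid
Class 3: 43 < x < 70 — invalid (gap between ranges)
Class 4: 70 ≤ x ≤ 107 — valid
Class 5: x > 107 — invalid
Total equivalence classes: 5

5 equivalence classes


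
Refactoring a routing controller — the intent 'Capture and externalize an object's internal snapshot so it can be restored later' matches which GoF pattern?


This matches the Memento pattern

Memento


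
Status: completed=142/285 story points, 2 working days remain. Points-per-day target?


Formula: Required rate = Remaining points / Days left
Remaining = 285 - 142 = 143 points
Required rate = 143 / 2 = 71.5 points/day

71.5 points/day


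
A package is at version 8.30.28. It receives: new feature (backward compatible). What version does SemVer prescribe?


Current: 8.30.28
Change category: 'new feature (backward compatible)' → minor bump
SemVer rule: minor bump → increment MINOR, reset PATCH to 0 (MAJOR unchanged)
New: 8.31.0

8.31.0


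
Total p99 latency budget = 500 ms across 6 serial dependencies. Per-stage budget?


Formula: per_stage = total_budget / stages
per_stage = 500 / 6
per_stage = 83.33 ms

83.33 ms


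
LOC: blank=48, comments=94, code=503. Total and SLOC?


Total LOC = blank + comment + code
Total LOC = 48 + 94 + 503 = 645
SLOC (source only) = code = 503

Total LOC: 645, SLOC: 503


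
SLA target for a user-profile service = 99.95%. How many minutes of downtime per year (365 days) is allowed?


Formula: allowed downtime = period * (100 - SLA) / 100
Period (year (365 days)) = 525600 minutes
Unavailability fraction = (100 - 99.95) / 100
Allowed downtime = 525600 * (100 - 99.95) / 100
Allowed downtime = 262.8 minutes

262.8 minutes


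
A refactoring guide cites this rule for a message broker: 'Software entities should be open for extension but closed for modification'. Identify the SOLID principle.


This describes the Open/Closed Principle (OCP)

Open/Closed Principle (OCP)


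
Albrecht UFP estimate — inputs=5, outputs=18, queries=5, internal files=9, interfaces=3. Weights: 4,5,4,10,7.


UFP = EI*4 + EO*5 + EQ*4 + ILF*10 + EIF*7
UFP = 5*4 + 18*5 + 5*4 + 9*10 + 3*7
UFP = 20 + 90 + 20 + 90 + 21
UFP = 241

241
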